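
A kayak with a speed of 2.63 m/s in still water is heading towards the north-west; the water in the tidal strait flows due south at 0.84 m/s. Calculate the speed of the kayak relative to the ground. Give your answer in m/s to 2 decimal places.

2.12 m/s

Taking east as x and north as y: velocity relative to the water = (-1.860, 1.860) m/s; the water relative to ground = (0.000, -0.840) m/s.
Velocity relative to ground = (-1.860, 1.860) + (0.000, -0.840) = (-1.860, 1.020) m/s.
Speed = |(-1.860, 1.020)| = 2.121 m/s.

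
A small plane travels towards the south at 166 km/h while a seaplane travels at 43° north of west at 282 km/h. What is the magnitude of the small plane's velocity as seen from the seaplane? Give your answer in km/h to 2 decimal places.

Taking east as x and north as y: small plane velocity = (0.000, -166.000) km/h; seaplane velocity = (-206.242, 192.324) km/h.
Velocity of small plane relative to seaplane = (0.000, -166.000) − (-206.242, 192.324) = (206.242, -358.324) km/h.
Magnitude = |(206.242, -358.324)| = 413.439 km/h.

413.44 km/h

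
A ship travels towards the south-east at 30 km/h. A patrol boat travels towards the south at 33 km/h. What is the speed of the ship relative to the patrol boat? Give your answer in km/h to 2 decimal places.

24.27 km/h

Taking east as x and north as y: ship velocity = (21.213, -21.213) km/h; patrol boat velocity = (0.000, -33.000) km/h.
Velocity of ship relative to patrol boat = (21.213, -21.213) − (0.000, -33.000) = (21.213, 11.787) km/h.
Magnitude = |(21.213, 11.787)| = 24.268 km/h.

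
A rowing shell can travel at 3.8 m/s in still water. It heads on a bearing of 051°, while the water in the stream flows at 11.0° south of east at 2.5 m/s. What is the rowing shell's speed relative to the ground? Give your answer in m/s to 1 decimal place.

Taking east as x and north as y: velocity relative to the water = (2.953, 2.391) m/s; the water relative to ground = (2.454, -0.477) m/s.
Velocity relative to ground = (2.953, 2.391) + (2.454, -0.477) = (5.407, 1.914) m/s.
Speed = |(5.407, 1.914)| = 5.736 m/s.

5.7 m/s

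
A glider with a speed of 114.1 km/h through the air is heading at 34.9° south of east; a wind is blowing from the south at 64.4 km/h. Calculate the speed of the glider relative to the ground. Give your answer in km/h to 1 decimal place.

Taking east as x and north as y: velocity relative to the air = (93.579, -65.282) km/h; the air relative to ground = (0.000, 64.400) km/h.
Velocity relative to ground = (93.579, -65.282) + (0.000, 64.400) = (93.579, -0.882) km/h.
Speed = |(93.579, -0.882)| = 93.583 km/h.

93.6 km/h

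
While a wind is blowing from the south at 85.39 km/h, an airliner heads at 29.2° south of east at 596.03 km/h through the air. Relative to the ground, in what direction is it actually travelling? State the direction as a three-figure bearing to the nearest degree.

Taking east as x and north as y: velocity relative to the air = (520.288, -290.779) km/h; the air relative to ground = (0.000, 85.390) km/h.
Velocity relative to ground = (520.288, -290.779) + (0.000, 85.390) = (520.288, -205.389) km/h.
Bearing = atan2(520.29, -205.39) = 111.54° clockwise from north.

112°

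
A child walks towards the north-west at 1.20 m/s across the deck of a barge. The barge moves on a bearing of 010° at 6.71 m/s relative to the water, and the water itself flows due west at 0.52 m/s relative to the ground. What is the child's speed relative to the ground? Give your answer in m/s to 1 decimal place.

7.5 m/s

In east/north components (m/s): child relative to barge = (-0.849, 0.849); barge relative to water = (1.165, 6.608); water relative to ground = (-0.520, 0.000).
Sum = (-0.203, 7.457) m/s.
Speed = |(-0.203, 7.457)| = 7.459 m/s.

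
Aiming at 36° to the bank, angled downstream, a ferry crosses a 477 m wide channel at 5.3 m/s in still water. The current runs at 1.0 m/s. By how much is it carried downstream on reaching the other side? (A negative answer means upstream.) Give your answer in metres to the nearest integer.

Perpendicular speed = 3.115 m/s; crossing time = 477 / 3.115 = 153.117 s.
Net downstream speed = 5.288 m/s.
Drift = 5.288 × 153.117 = 809.651 m (downstream).

810 m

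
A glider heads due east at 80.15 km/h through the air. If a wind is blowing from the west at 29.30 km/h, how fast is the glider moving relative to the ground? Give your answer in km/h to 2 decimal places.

Taking east as x and north as y: velocity relative to the air = (80.150, 0.000) km/h; the air relative to ground = (29.300, 0.000) km/h.
Velocity relative to ground = (80.150, 0.000) + (29.300, 0.000) = (109.450, 0.000) km/h.
Speed = |(109.450, 0.000)| = 109.450 km/h.

109.45 km/h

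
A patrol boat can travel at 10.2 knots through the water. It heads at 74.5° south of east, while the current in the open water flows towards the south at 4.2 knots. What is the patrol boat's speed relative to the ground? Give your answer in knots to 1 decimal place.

Taking east as x and north as y: velocity relative to the water = (2.726, -9.829) knots; the water relative to ground = (0.000, -4.200) knots.
Velocity relative to ground = (2.726, -9.829) + (0.000, -4.200) = (2.726, -14.029) knots.
Speed = |(2.726, -14.029)| = 14.291 knots.

14.3 knots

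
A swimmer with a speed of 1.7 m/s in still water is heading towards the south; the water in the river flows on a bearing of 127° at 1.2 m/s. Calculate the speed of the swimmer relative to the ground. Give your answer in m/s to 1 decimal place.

Taking east as x and north as y: velocity relative to the water = (0.000, -1.700) m/s; the water relative to ground = (0.958, -0.722) m/s.
Velocity relative to ground = (0.000, -1.700) + (0.958, -0.722) = (0.958, -2.422) m/s.
Speed = |(0.958, -2.422)| = 2.605 m/s.

2.6 m/s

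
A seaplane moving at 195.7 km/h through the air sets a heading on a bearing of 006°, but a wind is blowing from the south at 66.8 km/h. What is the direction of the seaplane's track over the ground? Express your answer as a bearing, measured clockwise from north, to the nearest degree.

Taking east as x and north as y: velocity relative to the air = (20.456, 194.628) km/h; the air relative to ground = (0.000, 66.800) km/h.
Velocity relative to ground = (20.456, 194.628) + (0.000, 66.800) = (20.456, 261.428) km/h.
Bearing = atan2(20.46, 261.43) = 4.47° clockwise from north.

004°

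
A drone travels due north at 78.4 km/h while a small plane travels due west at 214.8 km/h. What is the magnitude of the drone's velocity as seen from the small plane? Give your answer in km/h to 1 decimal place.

228.7 km/h

Taking east as x and north as y: drone velocity = (0.000, 78.400) km/h; small plane velocity = (-214.800, 0.000) km/h.
Velocity of drone relative to small plane = (0.000, 78.400) − (-214.800, 0.000) = (214.800, 78.400) km/h.
Magnitude = |(214.800, 78.400)| = 228.660 km/h.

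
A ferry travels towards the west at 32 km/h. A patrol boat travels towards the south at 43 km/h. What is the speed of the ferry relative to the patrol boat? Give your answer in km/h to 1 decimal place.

53.6 km/h

Taking east as x and north as y: ferry velocity = (-32.000, 0.000) km/h; patrol boat velocity = (0.000, -43.000) km/h.
Velocity of ferry relative to patrol boat = (-32.000, 0.000) − (0.000, -43.000) = (-32.000, 43.000) km/h.
Magnitude = |(-32.000, 43.000)| = 53.600 km/h.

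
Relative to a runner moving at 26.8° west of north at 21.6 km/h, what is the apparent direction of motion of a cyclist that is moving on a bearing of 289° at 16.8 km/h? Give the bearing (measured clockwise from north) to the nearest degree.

Taking east as x and north as y: cyclist velocity = (-15.885, 5.470) km/h; runner velocity = (-9.739, 19.280) km/h.
Velocity of cyclist relative to runner = (-15.885, 5.470) − (-9.739, 19.280) = (-6.146, -13.810) km/h.
Bearing = atan2(-6.15, -13.81) = 203.99° clockwise from north.

204°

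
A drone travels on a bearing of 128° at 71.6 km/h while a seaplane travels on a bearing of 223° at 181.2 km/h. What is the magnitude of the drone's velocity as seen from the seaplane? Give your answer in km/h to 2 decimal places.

Taking east as x and north as y: drone velocity = (56.422, -44.081) km/h; seaplane velocity = (-123.578, -132.521) km/h.
Velocity of drone relative to seaplane = (56.422, -44.081) − (-123.578, -132.521) = (180.000, 88.440) km/h.
Magnitude = |(180.000, 88.440)| = 200.553 km/h.

200.55 km/h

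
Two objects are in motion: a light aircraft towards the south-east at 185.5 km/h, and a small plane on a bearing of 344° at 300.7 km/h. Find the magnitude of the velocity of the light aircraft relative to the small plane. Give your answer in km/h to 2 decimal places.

Taking east as x and north as y: light aircraft velocity = (131.168, -131.168) km/h; small plane velocity = (-82.884, 289.051) km/h.
Velocity of light aircraft relative to small plane = (131.168, -131.168) − (-82.884, 289.051) = (214.052, -420.220) km/h.
Magnitude = |(214.052, -420.220)| = 471.596 km/h.

471.60 km/h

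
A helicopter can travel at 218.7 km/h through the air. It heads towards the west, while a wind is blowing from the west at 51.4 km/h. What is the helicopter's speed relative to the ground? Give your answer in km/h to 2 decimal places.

167.30 km/h

Taking east as x and north as y: velocity relative to the air = (-218.700, 0.000) km/h; the air relative to ground = (51.400, 0.000) km/h.
Velocity relative to ground = (-218.700, 0.000) + (51.400, 0.000) = (-167.300, 0.000) km/h.
Speed = |(-167.300, 0.000)| = 167.300 km/h.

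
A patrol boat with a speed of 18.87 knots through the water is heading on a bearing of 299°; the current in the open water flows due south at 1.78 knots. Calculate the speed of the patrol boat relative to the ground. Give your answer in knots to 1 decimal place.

18.1 knots

Taking east as x and north as y: velocity relative to the water = (-16.504, 9.148) knots; the water relative to ground = (0.000, -1.780) knots.
Velocity relative to ground = (-16.504, 9.148) + (0.000, -1.780) = (-16.504, 7.368) knots.
Speed = |(-16.504, 7.368)| = 18.074 knots.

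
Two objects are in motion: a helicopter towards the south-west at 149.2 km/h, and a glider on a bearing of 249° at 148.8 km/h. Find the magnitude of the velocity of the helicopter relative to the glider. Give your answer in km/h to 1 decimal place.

62.0 km/h

Taking east as x and north as y: helicopter velocity = (-105.500, -105.500) km/h; glider velocity = (-138.917, -53.325) km/h.
Velocity of helicopter relative to glider = (-105.500, -105.500) − (-138.917, -53.325) = (33.416, -52.175) km/h.
Magnitude = |(33.416, -52.175)| = 61.959 km/h.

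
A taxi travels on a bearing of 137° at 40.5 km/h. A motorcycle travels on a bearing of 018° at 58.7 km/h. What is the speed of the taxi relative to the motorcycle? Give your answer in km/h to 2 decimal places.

85.97 km/h

Taking east as x and north as y: taxi velocity = (27.621, -29.620) km/h; motorcycle velocity = (18.139, 55.827) km/h.
Velocity of taxi relative to motorcycle = (27.621, -29.620) − (18.139, 55.827) = (9.482, -85.447) km/h.
Magnitude = |(9.482, -85.447)| = 85.971 km/h.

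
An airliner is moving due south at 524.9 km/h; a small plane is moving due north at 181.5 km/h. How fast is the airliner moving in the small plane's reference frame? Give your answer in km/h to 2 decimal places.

Taking east as x and north as y: airliner velocity = (0.000, -524.900) km/h; small plane velocity = (0.000, 181.500) km/h.
Velocity of airliner relative to small plane = (0.000, -524.900) − (0.000, 181.500) = (0.000, -706.400) km/h.
Magnitude = |(0.000, -706.400)| = 706.400 km/h.

706.40 km/h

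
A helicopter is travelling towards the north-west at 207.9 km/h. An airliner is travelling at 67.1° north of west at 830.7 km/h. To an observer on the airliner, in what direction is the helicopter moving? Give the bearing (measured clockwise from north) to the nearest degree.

Taking east as x and north as y: helicopter velocity = (-147.007, 147.007) km/h; airliner velocity = (-323.245, 765.229) km/h.
Velocity of helicopter relative to airliner = (-147.007, 147.007) − (-323.245, 765.229) = (176.238, -618.221) km/h.
Bearing = atan2(176.24, -618.22) = 164.09° clockwise from north.

164°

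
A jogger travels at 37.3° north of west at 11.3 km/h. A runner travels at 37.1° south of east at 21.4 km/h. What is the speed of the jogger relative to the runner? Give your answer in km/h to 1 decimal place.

32.7 km/h

Taking east as x and north as y: jogger velocity = (-8.989, 6.848) km/h; runner velocity = (17.068, -12.909) km/h.
Velocity of jogger relative to runner = (-8.989, 6.848) − (17.068, -12.909) = (-26.057, 19.756) km/h.
Magnitude = |(-26.057, 19.756)| = 32.700 km/h.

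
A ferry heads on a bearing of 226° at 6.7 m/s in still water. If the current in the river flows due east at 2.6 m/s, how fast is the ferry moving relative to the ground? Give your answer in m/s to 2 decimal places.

Taking east as x and north as y: velocity relative to the water = (-4.820, -4.654) m/s; the water relative to ground = (2.600, 0.000) m/s.
Velocity relative to ground = (-4.820, -4.654) + (2.600, 0.000) = (-2.220, -4.654) m/s.
Speed = |(-2.220, -4.654)| = 5.156 m/s.

5.16 m/s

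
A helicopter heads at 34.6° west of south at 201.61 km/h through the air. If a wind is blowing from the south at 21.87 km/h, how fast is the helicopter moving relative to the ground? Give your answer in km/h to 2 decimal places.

184.03 km/h

Taking east as x and north as y: velocity relative to the air = (-114.483, -165.953) km/h; the air relative to ground = (0.000, 21.870) km/h.
Velocity relative to ground = (-114.483, -165.953) + (0.000, 21.870) = (-114.483, -144.083) km/h.
Speed = |(-114.483, -144.083)| = 184.028 km/h.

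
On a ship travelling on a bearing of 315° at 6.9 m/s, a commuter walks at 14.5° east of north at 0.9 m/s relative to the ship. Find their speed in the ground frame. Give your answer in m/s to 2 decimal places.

7.40 m/s

Taking east as x and north as y: ship velocity = (-4.879, 4.879) m/s; commuter velocity relative to ship = (0.225, 0.871) m/s.
Velocity relative to ground = (-4.879, 4.879) + (0.225, 0.871) = (-4.654, 5.750) m/s.
Speed = |(-4.654, 5.750)| = 7.398 m/s.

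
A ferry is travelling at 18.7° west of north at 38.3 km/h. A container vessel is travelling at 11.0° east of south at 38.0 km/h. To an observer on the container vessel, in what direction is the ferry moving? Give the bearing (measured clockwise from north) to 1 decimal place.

Taking east as x and north as y: ferry velocity = (-12.279, 36.278) km/h; container vessel velocity = (7.251, -37.302) km/h.
Velocity of ferry relative to container vessel = (-12.279, 36.278) − (7.251, -37.302) = (-19.530, 73.580) km/h.
Bearing = atan2(-19.53, 73.58) = 345.13° clockwise from north.

345.1°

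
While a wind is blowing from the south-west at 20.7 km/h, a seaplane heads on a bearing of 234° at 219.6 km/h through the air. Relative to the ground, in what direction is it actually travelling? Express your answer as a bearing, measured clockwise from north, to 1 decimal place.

Taking east as x and north as y: velocity relative to the air = (-177.660, -129.078) km/h; the air relative to ground = (14.637, 14.637) km/h.
Velocity relative to ground = (-177.660, -129.078) + (14.637, 14.637) = (-163.023, -114.441) km/h.
Bearing = atan2(-163.02, -114.44) = 234.93° clockwise from north.

234.9°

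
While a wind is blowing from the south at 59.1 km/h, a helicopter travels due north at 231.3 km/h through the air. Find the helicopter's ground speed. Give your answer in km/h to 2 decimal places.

Taking east as x and north as y: velocity relative to the air = (0.000, 231.300) km/h; the air relative to ground = (0.000, 59.100) km/h.
Velocity relative to ground = (0.000, 231.300) + (0.000, 59.100) = (0.000, 290.400) km/h.
Speed = |(0.000, 290.400)| = 290.400 km/h.

290.40 km/h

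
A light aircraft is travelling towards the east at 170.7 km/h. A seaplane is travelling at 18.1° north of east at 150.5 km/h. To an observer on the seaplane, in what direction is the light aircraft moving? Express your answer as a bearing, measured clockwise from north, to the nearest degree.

149°

Taking east as x and north as y: light aircraft velocity = (170.700, 0.000) km/h; seaplane velocity = (143.053, 46.757) km/h.
Velocity of light aircraft relative to seaplane = (170.700, 0.000) − (143.053, 46.757) = (27.647, -46.757) km/h.
Bearing = atan2(27.65, -46.76) = 149.40° clockwise from north.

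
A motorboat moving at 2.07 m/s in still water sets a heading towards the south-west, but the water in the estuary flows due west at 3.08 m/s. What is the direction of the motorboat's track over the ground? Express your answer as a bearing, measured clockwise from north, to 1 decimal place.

252.1°

Taking east as x and north as y: velocity relative to the water = (-1.464, -1.464) m/s; the water relative to ground = (-3.080, 0.000) m/s.
Velocity relative to ground = (-1.464, -1.464) + (-3.080, 0.000) = (-4.544, -1.464) m/s.
Bearing = atan2(-4.54, -1.46) = 252.14° clockwise from north.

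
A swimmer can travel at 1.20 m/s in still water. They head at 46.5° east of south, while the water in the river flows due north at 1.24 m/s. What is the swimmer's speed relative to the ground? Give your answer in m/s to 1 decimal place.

Taking east as x and north as y: velocity relative to the water = (0.870, -0.826) m/s; the water relative to ground = (0.000, 1.240) m/s.
Velocity relative to ground = (0.870, -0.826) + (0.000, 1.240) = (0.870, 0.414) m/s.
Speed = |(0.870, 0.414)| = 0.964 m/s.

1.0 m/s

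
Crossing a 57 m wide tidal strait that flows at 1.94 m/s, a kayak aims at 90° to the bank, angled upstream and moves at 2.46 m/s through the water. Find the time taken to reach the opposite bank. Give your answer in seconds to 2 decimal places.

The component of the kayak's velocity perpendicular to the bank is 2.46 m/s.
Only the cross-stream component determines the crossing time; the current contributes nothing perpendicular to the bank.
Time = 57 / 2.460 = 23.171 s.

23.17 s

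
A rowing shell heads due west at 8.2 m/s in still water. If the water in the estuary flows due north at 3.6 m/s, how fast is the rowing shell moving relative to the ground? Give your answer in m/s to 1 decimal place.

9.0 m/s

Taking east as x and north as y: velocity relative to the water = (-8.200, 0.000) m/s; the water relative to ground = (0.000, 3.600) m/s.
Velocity relative to ground = (-8.200, 0.000) + (0.000, 3.600) = (-8.200, 3.600) m/s.
Speed = |(-8.200, 3.600)| = 8.955 m/s.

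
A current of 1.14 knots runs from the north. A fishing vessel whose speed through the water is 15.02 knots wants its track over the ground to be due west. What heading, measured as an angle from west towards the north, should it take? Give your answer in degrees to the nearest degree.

The current pushes perpendicular to the desired track; the heading must have a component into the current equal to 1.14 knots: 15.02 sin θ = 1.14.
sin θ = 0.0759, so θ = 4.353°.

4°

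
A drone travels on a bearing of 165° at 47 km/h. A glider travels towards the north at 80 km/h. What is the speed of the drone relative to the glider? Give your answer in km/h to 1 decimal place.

Taking east as x and north as y: drone velocity = (12.164, -45.399) km/h; glider velocity = (0.000, 80.000) km/h.
Velocity of drone relative to glider = (12.164, -45.399) − (0.000, 80.000) = (12.164, -125.399) km/h.
Magnitude = |(12.164, -125.399)| = 125.987 km/h.

126.0 km/h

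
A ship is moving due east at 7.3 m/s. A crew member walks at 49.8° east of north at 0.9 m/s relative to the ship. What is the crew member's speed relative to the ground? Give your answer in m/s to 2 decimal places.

8.01 m/s

Taking east as x and north as y: ship velocity = (7.300, 0.000) m/s; crew member velocity relative to ship = (0.687, 0.581) m/s.
Velocity relative to ground = (7.300, 0.000) + (0.687, 0.581) = (7.987, 0.581) m/s.
Speed = |(7.987, 0.581)| = 8.009 m/s.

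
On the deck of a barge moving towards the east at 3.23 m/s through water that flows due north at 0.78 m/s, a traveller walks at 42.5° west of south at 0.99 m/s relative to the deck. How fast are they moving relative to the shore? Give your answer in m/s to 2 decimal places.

2.56 m/s

In east/north components (m/s): traveller relative to barge = (-0.669, -0.730); barge relative to water = (3.230, 0.000); water relative to ground = (0.000, 0.780).
Sum = (2.561, 0.050) m/s.
Speed = |(2.561, 0.050)| = 2.562 m/s.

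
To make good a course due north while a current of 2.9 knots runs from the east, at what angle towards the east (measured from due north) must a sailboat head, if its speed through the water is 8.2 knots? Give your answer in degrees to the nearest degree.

The current pushes perpendicular to the desired track; the heading must have a component into the current equal to 2.9 knots: 8.2 sin θ = 2.9.
sin θ = 0.3537, so θ = 20.711°.

21°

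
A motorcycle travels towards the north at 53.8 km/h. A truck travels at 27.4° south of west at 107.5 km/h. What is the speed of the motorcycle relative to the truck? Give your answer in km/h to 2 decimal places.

140.62 km/h

Taking east as x and north as y: motorcycle velocity = (0.000, 53.800) km/h; truck velocity = (-95.440, -49.471) km/h.
Velocity of motorcycle relative to truck = (0.000, 53.800) − (-95.440, -49.471) = (95.440, 103.271) km/h.
Magnitude = |(95.440, 103.271)| = 140.619 km/h.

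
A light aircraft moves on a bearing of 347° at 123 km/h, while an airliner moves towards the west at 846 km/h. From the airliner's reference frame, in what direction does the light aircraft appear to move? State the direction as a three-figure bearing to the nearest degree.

Taking east as x and north as y: light aircraft velocity = (-27.669, 119.848) km/h; airliner velocity = (-846.000, 0.000) km/h.
Velocity of light aircraft relative to airliner = (-27.669, 119.848) − (-846.000, 0.000) = (818.331, 119.848) km/h.
Bearing = atan2(818.33, 119.85) = 81.67° clockwise from north.

082°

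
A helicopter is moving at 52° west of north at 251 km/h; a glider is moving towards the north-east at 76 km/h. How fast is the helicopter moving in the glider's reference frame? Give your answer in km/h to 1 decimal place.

271.0 km/h

Taking east as x and north as y: helicopter velocity = (-197.791, 154.531) km/h; glider velocity = (53.740, 53.740) km/h.
Velocity of helicopter relative to glider = (-197.791, 154.531) − (53.740, 53.740) = (-251.531, 100.791) km/h.
Magnitude = |(-251.531, 100.791)| = 270.973 km/h.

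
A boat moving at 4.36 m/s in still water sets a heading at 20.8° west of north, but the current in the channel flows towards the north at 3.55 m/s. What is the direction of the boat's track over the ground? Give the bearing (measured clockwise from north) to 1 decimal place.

Taking east as x and north as y: velocity relative to the water = (-1.548, 4.076) m/s; the water relative to ground = (0.000, 3.550) m/s.
Velocity relative to ground = (-1.548, 4.076) + (0.000, 3.550) = (-1.548, 7.626) m/s.
Bearing = atan2(-1.55, 7.63) = 348.52° clockwise from north.

348.5°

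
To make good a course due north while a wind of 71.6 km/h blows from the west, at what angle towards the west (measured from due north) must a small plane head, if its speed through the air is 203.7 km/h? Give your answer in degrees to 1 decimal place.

The wind pushes perpendicular to the desired track; the heading must have a component into the wind equal to 71.6 km/h: 203.7 sin θ = 71.6.
sin θ = 0.3515, so θ = 20.579°.

20.6°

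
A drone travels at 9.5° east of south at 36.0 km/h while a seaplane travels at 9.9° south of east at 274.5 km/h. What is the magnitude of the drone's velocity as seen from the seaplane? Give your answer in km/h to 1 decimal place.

264.7 km/h

Taking east as x and north as y: drone velocity = (5.942, -35.506) km/h; seaplane velocity = (270.413, -47.195) km/h.
Velocity of drone relative to seaplane = (5.942, -35.506) − (270.413, -47.195) = (-264.471, 11.688) km/h.
Magnitude = |(-264.471, 11.688)| = 264.729 km/h.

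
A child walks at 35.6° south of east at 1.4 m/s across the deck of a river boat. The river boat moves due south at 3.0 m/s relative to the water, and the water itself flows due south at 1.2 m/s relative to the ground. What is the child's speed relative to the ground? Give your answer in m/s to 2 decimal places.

In east/north components (m/s): child relative to river boat = (1.138, -0.815); river boat relative to water = (0.000, -3.000); water relative to ground = (0.000, -1.200).
Sum = (1.138, -5.015) m/s.
Speed = |(1.138, -5.015)| = 5.143 m/s.

5.14 m/s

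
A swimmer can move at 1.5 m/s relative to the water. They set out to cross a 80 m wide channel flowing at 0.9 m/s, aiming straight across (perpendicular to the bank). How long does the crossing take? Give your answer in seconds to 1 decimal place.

53.3 s

The component of the swimmer's velocity perpendicular to the bank is 1.5 m/s.
The flow acts along the bank and has no component across it.
Time = 80 / 1.500 = 53.333 s.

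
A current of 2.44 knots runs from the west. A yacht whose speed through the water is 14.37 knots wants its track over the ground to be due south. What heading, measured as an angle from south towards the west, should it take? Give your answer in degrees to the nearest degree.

The current pushes perpendicular to the desired track; the heading must have a component into the current equal to 2.44 knots: 14.37 sin θ = 2.44.
sin θ = 0.1698, so θ = 9.776°.

10°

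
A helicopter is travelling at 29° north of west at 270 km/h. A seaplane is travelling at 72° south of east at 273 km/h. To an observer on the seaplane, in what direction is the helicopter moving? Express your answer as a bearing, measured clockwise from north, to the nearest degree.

Taking east as x and north as y: helicopter velocity = (-236.147, 130.899) km/h; seaplane velocity = (84.362, -259.638) km/h.
Velocity of helicopter relative to seaplane = (-236.147, 130.899) − (84.362, -259.638) = (-320.509, 390.537) km/h.
Bearing = atan2(-320.51, 390.54) = 320.62° clockwise from north.

321°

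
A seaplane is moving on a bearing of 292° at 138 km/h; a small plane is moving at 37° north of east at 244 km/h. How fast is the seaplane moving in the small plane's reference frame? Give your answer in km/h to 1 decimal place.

336.5 km/h

Taking east as x and north as y: seaplane velocity = (-127.951, 51.696) km/h; small plane velocity = (194.867, 146.843) km/h.
Velocity of seaplane relative to small plane = (-127.951, 51.696) − (194.867, 146.843) = (-322.818, -95.147) km/h.
Magnitude = |(-322.818, -95.147)| = 336.548 km/h.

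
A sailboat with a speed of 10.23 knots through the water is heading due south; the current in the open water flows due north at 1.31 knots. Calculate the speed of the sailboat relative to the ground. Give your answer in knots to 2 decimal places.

Taking east as x and north as y: velocity relative to the water = (0.000, -10.230) knots; the water relative to ground = (0.000, 1.310) knots.
Velocity relative to ground = (0.000, -10.230) + (0.000, 1.310) = (0.000, -8.920) knots.
Speed = |(0.000, -8.920)| = 8.920 knots.

8.92 knots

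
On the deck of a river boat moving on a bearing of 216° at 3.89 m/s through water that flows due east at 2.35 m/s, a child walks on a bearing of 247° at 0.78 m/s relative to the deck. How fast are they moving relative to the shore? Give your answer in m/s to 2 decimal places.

3.51 m/s

In east/north components (m/s): child relative to river boat = (-0.718, -0.305); river boat relative to water = (-2.286, -3.147); water relative to ground = (2.350, 0.000).
Sum = (-0.654, -3.452) m/s.
Speed = |(-0.654, -3.452)| = 3.513 m/s.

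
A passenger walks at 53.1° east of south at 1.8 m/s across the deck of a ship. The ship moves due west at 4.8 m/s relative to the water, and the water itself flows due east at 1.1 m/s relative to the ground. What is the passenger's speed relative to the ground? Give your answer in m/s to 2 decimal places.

In east/north components (m/s): passenger relative to ship = (1.439, -1.081); ship relative to water = (-4.800, 0.000); water relative to ground = (1.100, 0.000).
Sum = (-2.261, -1.081) m/s.
Speed = |(-2.261, -1.081)| = 2.506 m/s.

2.51 m/s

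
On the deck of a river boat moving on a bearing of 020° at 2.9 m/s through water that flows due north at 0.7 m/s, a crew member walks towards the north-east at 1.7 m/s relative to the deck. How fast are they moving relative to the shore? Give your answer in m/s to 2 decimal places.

5.12 m/s

In east/north components (m/s): crew member relative to river boat = (1.202, 1.202); river boat relative to water = (0.992, 2.725); water relative to ground = (0.000, 0.700).
Sum = (2.194, 4.627) m/s.
Speed = |(2.194, 4.627)| = 5.121 m/s.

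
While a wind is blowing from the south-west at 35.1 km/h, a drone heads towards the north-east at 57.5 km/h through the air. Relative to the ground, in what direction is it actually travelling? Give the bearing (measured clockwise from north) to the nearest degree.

045°

Taking east as x and north as y: velocity relative to the air = (40.659, 40.659) km/h; the air relative to ground = (24.819, 24.819) km/h.
Velocity relative to ground = (40.659, 40.659) + (24.819, 24.819) = (65.478, 65.478) km/h.
Bearing = atan2(65.48, 65.48) = 45.00° clockwise from north.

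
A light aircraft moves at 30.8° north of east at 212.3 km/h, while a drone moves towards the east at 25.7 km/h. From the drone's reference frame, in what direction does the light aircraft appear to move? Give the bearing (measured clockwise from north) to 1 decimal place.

055.2°

Taking east as x and north as y: light aircraft velocity = (182.357, 108.707) km/h; drone velocity = (25.700, 0.000) km/h.
Velocity of light aircraft relative to drone = (182.357, 108.707) − (25.700, 0.000) = (156.657, 108.707) km/h.
Bearing = atan2(156.66, 108.71) = 55.24° clockwise from north.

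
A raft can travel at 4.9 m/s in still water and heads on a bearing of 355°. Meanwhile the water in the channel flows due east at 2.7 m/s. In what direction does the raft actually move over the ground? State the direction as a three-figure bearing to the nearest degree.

Taking east as x and north as y: velocity relative to the water = (-0.427, 4.881) m/s; the water relative to ground = (2.700, 0.000) m/s.
Velocity relative to ground = (-0.427, 4.881) + (2.700, 0.000) = (2.273, 4.881) m/s.
Bearing = atan2(2.27, 4.88) = 24.97° clockwise from north.

025°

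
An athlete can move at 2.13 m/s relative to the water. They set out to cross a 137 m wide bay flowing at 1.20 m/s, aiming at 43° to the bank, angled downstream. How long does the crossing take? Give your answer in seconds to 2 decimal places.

94.31 s

The component of the athlete's velocity perpendicular to the bank is 2.13 × sin 43° = 1.453 m/s.
Only the cross-stream component determines the crossing time; the current contributes nothing perpendicular to the bank.
Time = 137 / 1.453 = 94.310 s.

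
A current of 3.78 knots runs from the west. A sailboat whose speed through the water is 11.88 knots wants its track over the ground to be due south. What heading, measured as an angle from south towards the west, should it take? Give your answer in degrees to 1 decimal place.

18.6°

The current pushes perpendicular to the desired track; the heading must have a component into the current equal to 3.78 knots: 11.88 sin θ = 3.78.
sin θ = 0.3182, so θ = 18.553°.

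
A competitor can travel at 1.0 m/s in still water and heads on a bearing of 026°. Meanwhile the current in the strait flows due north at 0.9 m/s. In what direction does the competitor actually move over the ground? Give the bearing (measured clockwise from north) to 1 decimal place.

013.7°

Taking east as x and north as y: velocity relative to the water = (0.438, 0.899) m/s; the water relative to ground = (0.000, 0.900) m/s.
Velocity relative to ground = (0.438, 0.899) + (0.000, 0.900) = (0.438, 1.799) m/s.
Bearing = atan2(0.44, 1.80) = 13.70° clockwise from north.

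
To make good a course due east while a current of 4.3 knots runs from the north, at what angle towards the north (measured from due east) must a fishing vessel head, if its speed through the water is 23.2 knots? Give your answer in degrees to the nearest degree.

11°

The current pushes perpendicular to the desired track; the heading must have a component into the current equal to 4.3 knots: 23.2 sin θ = 4.3.
sin θ = 0.1853, so θ = 10.681°.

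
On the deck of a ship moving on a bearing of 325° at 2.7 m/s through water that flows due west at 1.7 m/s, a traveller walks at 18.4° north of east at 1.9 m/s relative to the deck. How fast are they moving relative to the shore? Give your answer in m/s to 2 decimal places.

In east/north components (m/s): traveller relative to ship = (1.803, 0.600); ship relative to water = (-1.549, 2.212); water relative to ground = (-1.700, 0.000).
Sum = (-1.446, 2.811) m/s.
Speed = |(-1.446, 2.811)| = 3.161 m/s.

3.16 m/s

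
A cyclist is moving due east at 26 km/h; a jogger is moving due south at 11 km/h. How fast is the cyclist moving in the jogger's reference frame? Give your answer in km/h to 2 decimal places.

28.23 km/h

Taking east as x and north as y: cyclist velocity = (26.000, 0.000) km/h; jogger velocity = (0.000, -11.000) km/h.
Velocity of cyclist relative to jogger = (26.000, 0.000) − (0.000, -11.000) = (26.000, 11.000) km/h.
Magnitude = |(26.000, 11.000)| = 28.231 km/h.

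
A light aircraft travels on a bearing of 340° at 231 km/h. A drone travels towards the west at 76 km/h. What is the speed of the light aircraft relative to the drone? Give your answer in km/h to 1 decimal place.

Taking east as x and north as y: light aircraft velocity = (-79.007, 217.069) km/h; drone velocity = (-76.000, 0.000) km/h.
Velocity of light aircraft relative to drone = (-79.007, 217.069) − (-76.000, 0.000) = (-3.007, 217.069) km/h.
Magnitude = |(-3.007, 217.069)| = 217.090 km/h.

217.1 km/h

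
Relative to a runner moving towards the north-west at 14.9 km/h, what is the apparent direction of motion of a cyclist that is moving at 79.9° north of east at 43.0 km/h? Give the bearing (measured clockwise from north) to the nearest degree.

Taking east as x and north as y: cyclist velocity = (7.541, 42.334) km/h; runner velocity = (-10.536, 10.536) km/h.
Velocity of cyclist relative to runner = (7.541, 42.334) − (-10.536, 10.536) = (18.077, 31.798) km/h.
Bearing = atan2(18.08, 31.80) = 29.62° clockwise from north.

030°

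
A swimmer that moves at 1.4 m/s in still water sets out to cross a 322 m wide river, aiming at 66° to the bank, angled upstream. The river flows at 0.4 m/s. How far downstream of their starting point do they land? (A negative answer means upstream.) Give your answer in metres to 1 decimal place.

-42.7 m

Perpendicular speed = 1.279 m/s; crossing time = 322 / 1.279 = 251.766 s.
Net downstream speed = -0.169 m/s.
Drift = -0.169 × 251.766 = -42.657 m (upstream).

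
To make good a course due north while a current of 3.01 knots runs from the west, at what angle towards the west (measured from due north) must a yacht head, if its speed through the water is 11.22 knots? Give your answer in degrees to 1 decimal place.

The current pushes perpendicular to the desired track; the heading must have a component into the current equal to 3.01 knots: 11.22 sin θ = 3.01.
sin θ = 0.2683, so θ = 15.561°.

15.6°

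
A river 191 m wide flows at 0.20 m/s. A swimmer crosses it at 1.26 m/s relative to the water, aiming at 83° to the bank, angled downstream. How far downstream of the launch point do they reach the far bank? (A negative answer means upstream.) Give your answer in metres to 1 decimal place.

Perpendicular speed = 1.251 m/s; crossing time = 191 / 1.251 = 152.726 s.
Net downstream speed = 0.354 m/s.
Drift = 0.354 × 152.726 = 53.997 m (downstream).

54.0 m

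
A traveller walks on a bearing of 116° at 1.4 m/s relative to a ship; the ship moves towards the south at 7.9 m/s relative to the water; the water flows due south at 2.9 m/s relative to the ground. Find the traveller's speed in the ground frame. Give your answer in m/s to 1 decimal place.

In east/north components (m/s): traveller relative to ship = (1.258, -0.614); ship relative to water = (0.000, -7.900); water relative to ground = (0.000, -2.900).
Sum = (1.258, -11.414) m/s.
Speed = |(1.258, -11.414)| = 11.483 m/s.

11.5 m/s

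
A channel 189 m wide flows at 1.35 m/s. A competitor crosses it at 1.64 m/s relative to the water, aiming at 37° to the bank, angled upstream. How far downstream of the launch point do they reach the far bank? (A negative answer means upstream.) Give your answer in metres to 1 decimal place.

7.7 m

Perpendicular speed = 0.987 m/s; crossing time = 189 / 0.987 = 191.494 s.
Net downstream speed = 0.040 m/s.
Drift = 0.040 × 191.494 = 7.705 m (downstream).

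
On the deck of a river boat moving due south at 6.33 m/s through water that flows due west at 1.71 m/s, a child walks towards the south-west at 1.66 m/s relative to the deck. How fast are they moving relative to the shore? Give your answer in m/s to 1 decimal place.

In east/north components (m/s): child relative to river boat = (-1.174, -1.174); river boat relative to water = (0.000, -6.330); water relative to ground = (-1.710, 0.000).
Sum = (-2.884, -7.504) m/s.
Speed = |(-2.884, -7.504)| = 8.039 m/s.

8.0 m/s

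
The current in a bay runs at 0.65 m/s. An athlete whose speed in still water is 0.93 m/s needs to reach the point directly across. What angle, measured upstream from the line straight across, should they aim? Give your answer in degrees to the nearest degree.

44°

To cancel the current, the upstream component of the athlete's velocity must equal the flow: 0.93 sin θ = 0.65.
sin θ = 0.65 / 0.93 = 0.6989.
θ = arcsin(0.6989) = 44.341°.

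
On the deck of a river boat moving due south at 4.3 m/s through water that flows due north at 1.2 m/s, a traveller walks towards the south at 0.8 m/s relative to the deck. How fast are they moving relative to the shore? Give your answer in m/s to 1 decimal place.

In east/north components (m/s): traveller relative to river boat = (0.000, -0.800); river boat relative to water = (0.000, -4.300); water relative to ground = (0.000, 1.200).
Sum = (0.000, -3.900) m/s.
Speed = |(0.000, -3.900)| = 3.900 m/s.

3.9 m/s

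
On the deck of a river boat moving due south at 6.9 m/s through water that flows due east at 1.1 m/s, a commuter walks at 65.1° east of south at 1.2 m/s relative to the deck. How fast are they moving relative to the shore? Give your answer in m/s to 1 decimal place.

7.7 m/s

In east/north components (m/s): commuter relative to river boat = (1.088, -0.505); river boat relative to water = (0.000, -6.900); water relative to ground = (1.100, 0.000).
Sum = (2.188, -7.405) m/s.
Speed = |(2.188, -7.405)| = 7.722 m/s.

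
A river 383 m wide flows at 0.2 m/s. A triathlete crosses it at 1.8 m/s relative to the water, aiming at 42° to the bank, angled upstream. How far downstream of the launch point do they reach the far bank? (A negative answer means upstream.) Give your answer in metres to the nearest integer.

Perpendicular speed = 1.204 m/s; crossing time = 383 / 1.204 = 317.991 s.
Net downstream speed = -1.138 m/s.
Drift = -1.138 × 317.991 = -361.766 m (upstream).

-362 m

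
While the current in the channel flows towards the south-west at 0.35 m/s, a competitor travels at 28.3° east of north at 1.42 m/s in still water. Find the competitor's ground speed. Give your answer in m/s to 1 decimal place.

1.1 m/s

Taking east as x and north as y: velocity relative to the water = (0.673, 1.250) m/s; the water relative to ground = (-0.247, -0.247) m/s.
Velocity relative to ground = (0.673, 1.250) + (-0.247, -0.247) = (0.426, 1.003) m/s.
Speed = |(0.426, 1.003)| = 1.089 m/s.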